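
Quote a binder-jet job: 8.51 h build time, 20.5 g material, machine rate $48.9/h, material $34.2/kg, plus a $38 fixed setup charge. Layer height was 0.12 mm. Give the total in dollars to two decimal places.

Machine cost: 48.9 × 8.51 → $416.139.
Material charge = 34.2 × 20.5/1000 = $0.7011.
Adding setup: 416.139 + 0.7011 + 38 → 454.8401 ≈ $454.84.

$454.84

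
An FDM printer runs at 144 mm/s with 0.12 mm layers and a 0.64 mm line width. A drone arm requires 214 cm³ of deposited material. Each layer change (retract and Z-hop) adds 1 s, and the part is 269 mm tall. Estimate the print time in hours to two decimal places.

6.00 hours

Extrusion cross-section: 0.12 × 0.64 → 0.0768 mm².
Path length: 214000 mm³ / 0.0768 mm² → 2786458.3 mm.
Time extruding = 2786458.3 / 144 = 19350.4 s.
Layer count = ceil(269 / 0.12) = 2242.
Z-hop total = 2242 × 1 = 2242 s.
Total = 19350.4 + 2242 = 21592.4 s = 6.00 hours.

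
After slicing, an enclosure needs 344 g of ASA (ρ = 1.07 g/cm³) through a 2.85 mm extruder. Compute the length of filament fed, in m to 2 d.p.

Volume = 344 g / 1.07 g·cm⁻³ = 321.4953 cm³ = 321495.3 mm³.
Cross-section of 2.85 mm filament: π·(2.85/2)² = 6.3794 mm².
L = V/A = 321495.3/6.3794 = 50395.85 mm → 50.40 m.

50.40 m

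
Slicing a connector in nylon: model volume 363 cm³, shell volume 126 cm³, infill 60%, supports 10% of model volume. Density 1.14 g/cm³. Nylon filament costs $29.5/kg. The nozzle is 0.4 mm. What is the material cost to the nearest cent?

$10.24

Volume inside the shell = 363 − 126, so 237 cm³.
Infill deposited = 0.60 × 237, so 142.2 cm³.
Support = 0.10 × 363 = 36.3 cm³.
Total extruded = 126 + 142.2 + 36.3 = 304.5 cm³.
Mass: 304.5 × 1.14 → 347.13 g.
At $29.5/kg: 347.13/1000 × 29.5 = $10.24.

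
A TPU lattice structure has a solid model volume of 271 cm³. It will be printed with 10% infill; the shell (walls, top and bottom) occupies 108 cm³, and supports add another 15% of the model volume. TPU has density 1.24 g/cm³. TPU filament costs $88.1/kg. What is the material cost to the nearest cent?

Infill region = 271 − 108, so 163 cm³.
Infill volume = 0.10 × 163 = 16.3 cm³.
Support: 0.15 × 271 → 40.65 cm³.
Total printed volume = 108 + 16.3 + 40.65 = 164.95 cm³.
Mass = 164.95 × 1.24, so 204.538 g.
Cost = 204.538 g / 1000 × $88.1/kg = $18.02.

$18.02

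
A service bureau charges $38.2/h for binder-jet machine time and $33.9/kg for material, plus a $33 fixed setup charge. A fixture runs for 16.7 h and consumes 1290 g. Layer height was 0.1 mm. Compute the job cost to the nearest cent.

$714.67

Machine-time cost = 38.2 × 16.7, so $637.94.
Material cost: 33.9 × 1290/1000 → $43.731.
Total = 637.94 + 43.731 + 33 = 714.671 ≈ $714.67.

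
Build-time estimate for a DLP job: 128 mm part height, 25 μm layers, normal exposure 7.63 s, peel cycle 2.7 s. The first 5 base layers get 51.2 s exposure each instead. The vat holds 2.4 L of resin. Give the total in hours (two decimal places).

14.75 hours

Layers = ⌈128/0.025⌉ = 5120.
Burn-in layers = 5 × (51.2 + 2.7), so 269.5 s.
Remaining layers: 5115 × (7.63 + 2.7) → 52837.95 s.
Sum: 269.5 + 52837.95 = 53107.45 s → 14.75 hours.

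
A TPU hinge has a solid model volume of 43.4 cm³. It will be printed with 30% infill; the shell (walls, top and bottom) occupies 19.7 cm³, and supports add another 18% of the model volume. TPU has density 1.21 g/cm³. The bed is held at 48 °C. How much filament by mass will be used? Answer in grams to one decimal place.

Infill region = 43.4 − 19.7 = 23.7 cm³.
Deposited infill = 0.30 × 23.7 = 7.11 cm³.
Support: 0.18 × 43.4 → 7.812 cm³.
Deposited volume = 19.7 + 7.11 + 7.812, so 34.622 cm³.
Mass = 34.622 × 1.21, so 41.89262 g.

41.9 g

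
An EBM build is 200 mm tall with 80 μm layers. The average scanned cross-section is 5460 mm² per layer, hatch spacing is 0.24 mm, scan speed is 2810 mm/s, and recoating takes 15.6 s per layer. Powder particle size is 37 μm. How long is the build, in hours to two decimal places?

Number of layers: 200 / 0.08 → 2500 (rounded up).
Hatch length per layer: 5460 / 0.24 → 22750 mm.
Scan time per layer = 22750 / 2810, so 8.0961 s.
Layer cycle = 8.0961 + 15.6 = 23.6961 s.
Build time = 2500 × 23.6961 = 59240.25 s = 16.46 hours.

16.46 hours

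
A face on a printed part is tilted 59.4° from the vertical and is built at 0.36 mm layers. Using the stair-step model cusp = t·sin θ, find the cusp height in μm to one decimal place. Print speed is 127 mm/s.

sin(59.4°) = 0.8607, so cusp = 0.36 × 0.8607 = 0.309852 mm → 309.9 μm.

309.9 μm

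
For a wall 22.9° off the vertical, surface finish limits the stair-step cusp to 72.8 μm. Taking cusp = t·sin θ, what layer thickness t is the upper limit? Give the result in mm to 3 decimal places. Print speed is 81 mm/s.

sin(22.9°) = 0.3891; t_max = 0.0728/0.3891 = 0.187 mm.

0.187 mm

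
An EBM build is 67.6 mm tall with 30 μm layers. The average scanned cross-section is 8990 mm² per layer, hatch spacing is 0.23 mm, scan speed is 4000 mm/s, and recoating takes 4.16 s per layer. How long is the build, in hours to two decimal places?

8.72 hours

Layers = ⌈67.6/0.03⌉ = 2254.
Hatch length per layer = 8990 / 0.23, so 39087 mm.
Scan time per layer = 39087 / 4000 = 9.7718 s.
Time per layer = 9.7718 + 4.16 = 13.9318 s.
Build time = 2254 × 13.9318 = 31402.2772 s = 8.72 hours.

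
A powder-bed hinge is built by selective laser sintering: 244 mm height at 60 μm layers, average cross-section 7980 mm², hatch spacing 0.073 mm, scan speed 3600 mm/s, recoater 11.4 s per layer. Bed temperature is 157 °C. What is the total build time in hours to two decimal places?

Layer count = ceil(244 / 0.06) = 4067.
Per-layer scan distance = 7980 / 0.073, so 109315.1 mm.
Laser time per layer: 109315.1 / 3600 → 30.3653 s.
Per-layer time = 30.3653 + 11.4, so 41.7653 s.
Total: 4067 × 41.7653 s = 169859.4751 s → 47.18 hours.

47.18 hours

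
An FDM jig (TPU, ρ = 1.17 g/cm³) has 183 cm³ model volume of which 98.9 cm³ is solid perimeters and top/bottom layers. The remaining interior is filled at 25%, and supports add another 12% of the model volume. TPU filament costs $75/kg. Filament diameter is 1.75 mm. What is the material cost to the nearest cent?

Volume inside the shell: 183 − 98.9 → 84.1 cm³.
Infill deposited: 0.25 × 84.1 → 21.025 cm³.
Support = 0.12 × 183, so 21.96 cm³.
Total extruded = 98.9 + 21.025 + 21.96, so 141.885 cm³.
Mass = 141.885 × 1.17 = 166.00545 g.
At $75/kg: 166.00545/1000 × 75 = $12.45.

$12.45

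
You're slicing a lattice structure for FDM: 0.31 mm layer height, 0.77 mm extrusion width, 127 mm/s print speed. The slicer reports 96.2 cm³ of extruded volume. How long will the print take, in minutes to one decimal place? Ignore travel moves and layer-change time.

Bead cross-section: 0.31 × 0.77 → 0.2387 mm².
Toolpath length = 96.2 cm³ / 0.2387 mm² = 96200 / 0.2387 = 403016.3 mm.
Time extruding = 403016.3 / 127 = 3173.4 s.
3173.4 s = 52.9 minutes.

52.9 minutes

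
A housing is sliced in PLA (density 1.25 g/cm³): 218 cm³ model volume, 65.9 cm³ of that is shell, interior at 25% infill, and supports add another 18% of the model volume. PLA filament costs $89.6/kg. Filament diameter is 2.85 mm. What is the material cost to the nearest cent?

Volume inside the shell = 218 − 65.9, so 152.1 cm³.
Infill volume: 0.25 × 152.1 → 38.025 cm³.
Support: 0.18 × 218 → 39.24 cm³.
Total printed volume = 65.9 + 38.025 + 39.24, so 143.165 cm³.
Mass = 143.165 × 1.25, so 178.95625 g.
Cost = 178.95625 g / 1000 × $89.6/kg = $16.03.

$16.03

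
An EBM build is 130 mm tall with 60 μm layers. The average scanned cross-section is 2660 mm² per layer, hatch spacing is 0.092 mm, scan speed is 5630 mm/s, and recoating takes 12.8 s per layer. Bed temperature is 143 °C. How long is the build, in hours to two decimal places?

Layer count = ceil(130 / 0.06) = 2167.
Scan path per layer = 2660 / 0.092, so 28913 mm.
Scan time per layer = 28913 / 5630, so 5.1355 s.
Time per layer = 5.1355 + 12.8 = 17.9355 s.
Total: 2167 × 17.9355 s = 38866.2285 s → 10.80 hours.

10.80 hours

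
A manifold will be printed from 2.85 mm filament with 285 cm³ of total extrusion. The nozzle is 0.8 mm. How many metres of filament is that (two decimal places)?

Filament cross-section = π × (2.85/2)² = 6.3794 mm².
L = 285000 mm³ / 6.3794 mm² = 44675.05 mm, i.e. 44.68 m.

44.68 m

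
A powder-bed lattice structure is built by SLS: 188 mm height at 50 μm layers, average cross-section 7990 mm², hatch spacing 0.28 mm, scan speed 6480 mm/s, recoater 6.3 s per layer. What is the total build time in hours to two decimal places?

11.18 hours

Number of layers: 188 / 0.05 → 3760 (rounded up).
Per-layer scan distance = 7990 / 0.28 = 28535.7 mm.
Per-layer scan time = 28535.7 / 6480 = 4.4037 s.
Time per layer: 4.4037 + 6.3 → 10.7037 s.
Build time = 3760 × 10.7037 = 40245.912 s = 11.18 hours.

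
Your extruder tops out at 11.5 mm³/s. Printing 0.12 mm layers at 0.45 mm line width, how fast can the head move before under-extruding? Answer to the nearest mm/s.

213 mm/s

Bead cross-section = 0.12 × 0.45 = 0.054 mm².
v_max = Q/A = 11.5/0.054 = 212.96 mm/s → 213 mm/s.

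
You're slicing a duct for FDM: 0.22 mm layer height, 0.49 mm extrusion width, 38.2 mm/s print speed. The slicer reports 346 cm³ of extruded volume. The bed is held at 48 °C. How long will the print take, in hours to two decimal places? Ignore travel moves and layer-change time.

Bead cross-section: 0.22 × 0.49 → 0.1078 mm².
Path length: 346000 mm³ / 0.1078 mm² → 3209647.5 mm.
Extrusion time = 3209647.5 / 38.2, so 84022.2 s.
84022.2 s = 23.34 hours.

23.34 hours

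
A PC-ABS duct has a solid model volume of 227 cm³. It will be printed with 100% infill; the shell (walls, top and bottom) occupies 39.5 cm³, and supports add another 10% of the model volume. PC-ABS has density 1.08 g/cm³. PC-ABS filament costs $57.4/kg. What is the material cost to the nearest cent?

$15.48

Volume inside the shell = 227 − 39.5, so 187.5 cm³.
Deposited infill = 1.00 × 187.5, so 187.5 cm³.
Support = 0.10 × 227 = 22.7 cm³.
Total extruded = 39.5 + 187.5 + 22.7 = 249.7 cm³.
Mass = 249.7 × 1.08, so 269.676 g.
At $57.4/kg: 269.676/1000 × 57.4 = $15.48.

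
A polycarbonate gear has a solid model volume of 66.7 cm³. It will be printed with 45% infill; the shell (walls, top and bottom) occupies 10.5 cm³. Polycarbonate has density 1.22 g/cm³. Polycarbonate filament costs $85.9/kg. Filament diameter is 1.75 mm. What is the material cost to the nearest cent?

Infill region: 66.7 − 10.5 → 56.2 cm³.
Infill volume = 0.45 × 56.2, so 25.29 cm³.
Total extruded = 10.5 + 25.29, so 35.79 cm³.
Mass = 35.79 × 1.22 = 43.6638 g.
Cost = 43.6638 g / 1000 × $85.9/kg = $3.75.

$3.75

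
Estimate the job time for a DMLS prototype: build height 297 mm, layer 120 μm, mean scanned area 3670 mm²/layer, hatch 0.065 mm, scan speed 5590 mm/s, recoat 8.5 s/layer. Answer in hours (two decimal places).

Number of layers: 297 / 0.12 → 2475 (rounded up).
Hatch length per layer = 3670 / 0.065 = 56461.5 mm.
Scan time per layer = 56461.5 / 5590 = 10.1004 s.
Layer cycle = 10.1004 + 8.5, so 18.6004 s.
Build time = 2475 × 18.6004 = 46035.99 s = 12.79 hours.

12.79 hours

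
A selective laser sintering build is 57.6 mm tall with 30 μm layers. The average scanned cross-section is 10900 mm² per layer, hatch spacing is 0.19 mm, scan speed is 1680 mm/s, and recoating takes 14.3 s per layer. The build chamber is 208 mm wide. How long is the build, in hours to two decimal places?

Layer count = ceil(57.6 / 0.03) = 1920.
Scan path per layer: 10900 / 0.19 → 57368.4 mm.
Per-layer scan time = 57368.4 / 1680 = 34.1479 s.
Layer cycle = 34.1479 + 14.3 = 48.4479 s.
Total: 1920 × 48.4479 s = 93019.968 s → 25.84 hours.

25.84 hours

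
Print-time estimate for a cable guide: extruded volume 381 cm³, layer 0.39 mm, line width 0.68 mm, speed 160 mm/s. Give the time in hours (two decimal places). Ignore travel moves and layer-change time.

2.49 hours

Line area = 0.39 × 0.68, so 0.2652 mm².
Total extruded path = 381000/0.2652 = 1436651.6 mm.
Print-move time: 1436651.6 / 160 → 8979.1 s.
Converting: 8979.1 s = 2.49 hours.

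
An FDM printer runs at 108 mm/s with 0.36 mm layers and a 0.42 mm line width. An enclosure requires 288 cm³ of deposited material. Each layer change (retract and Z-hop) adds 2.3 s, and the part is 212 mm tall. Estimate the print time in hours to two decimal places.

Bead cross-section = 0.36 × 0.42 = 0.1512 mm².
Total extruded path = 288000/0.1512 = 1904761.9 mm.
Time extruding = 1904761.9 / 108, so 17636.7 s.
Layers = ⌈212/0.36⌉ = 589.
Z-hop total = 589 × 2.3, so 1354.7 s.
Altogether 17636.7 + 1354.7 = 18991.4 s, i.e. 5.28 hours.

5.28 hours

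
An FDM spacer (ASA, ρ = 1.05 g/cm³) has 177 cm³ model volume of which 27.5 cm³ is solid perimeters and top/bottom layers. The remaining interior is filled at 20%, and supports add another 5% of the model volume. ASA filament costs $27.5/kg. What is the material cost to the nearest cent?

Interior volume = 177 − 27.5, so 149.5 cm³.
Infill volume: 0.20 × 149.5 → 29.9 cm³.
Support = 0.05 × 177, so 8.85 cm³.
Deposited volume = 27.5 + 29.9 + 8.85, so 66.25 cm³.
Mass = 66.25 × 1.05 = 69.5625 g.
At $27.5/kg: 69.5625/1000 × 27.5 = $1.91.

$1.91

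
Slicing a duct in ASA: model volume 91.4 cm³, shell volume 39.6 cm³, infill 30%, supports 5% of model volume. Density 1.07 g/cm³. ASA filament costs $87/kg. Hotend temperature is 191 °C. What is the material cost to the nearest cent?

Infill region: 91.4 − 39.6 → 51.8 cm³.
Infill volume = 0.30 × 51.8, so 15.54 cm³.
Support = 0.05 × 91.4, so 4.57 cm³.
Total extruded = 39.6 + 15.54 + 4.57 = 59.71 cm³.
Mass: 59.71 × 1.07 → 63.8897 g.
Cost = 63.8897 g / 1000 × $87/kg = $5.56.

$5.56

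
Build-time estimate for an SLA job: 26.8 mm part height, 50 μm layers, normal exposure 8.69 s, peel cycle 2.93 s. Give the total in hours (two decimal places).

1.73 hours

Number of layers: 26.8 / 0.05 → 536 (rounded up).
Each layer takes = 8.69 + 2.93, so 11.62 s.
Build time: 536 × 11.62 s = 6228.32 s, i.e. 1.73 hours.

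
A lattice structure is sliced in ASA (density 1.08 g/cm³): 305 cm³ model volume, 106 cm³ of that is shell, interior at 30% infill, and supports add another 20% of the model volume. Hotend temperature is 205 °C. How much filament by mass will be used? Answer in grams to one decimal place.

244.8 g

Volume inside the shell = 305 − 106, so 199 cm³.
Deposited infill: 0.30 × 199 → 59.7 cm³.
Support = 0.20 × 305, so 61 cm³.
Deposited volume = 106 + 59.7 + 61, so 226.7 cm³.
Mass: 226.7 × 1.08 → 244.836 g.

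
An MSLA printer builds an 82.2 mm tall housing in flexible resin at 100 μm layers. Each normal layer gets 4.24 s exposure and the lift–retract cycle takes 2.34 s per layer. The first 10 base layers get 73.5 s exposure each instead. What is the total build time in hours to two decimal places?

1.69 hours

Number of layers: 82.2 / 0.1 → 822 (rounded up).
Base layers = 10 × (73.5 + 2.34) = 758.4 s.
Normal layers = 812 × (4.24 + 2.34) = 5342.96 s.
Sum: 758.4 + 5342.96 = 6101.36 s → 1.69 hours.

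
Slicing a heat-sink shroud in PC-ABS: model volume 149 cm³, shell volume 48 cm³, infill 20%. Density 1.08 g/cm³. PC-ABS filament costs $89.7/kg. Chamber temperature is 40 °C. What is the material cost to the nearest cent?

Volume inside the shell = 149 − 48 = 101 cm³.
Deposited infill = 0.20 × 101 = 20.2 cm³.
Total extruded: 48 + 20.2 → 68.2 cm³.
Mass = 68.2 × 1.08 = 73.656 g.
At $89.7/kg: 73.656/1000 × 89.7 = $6.61.

$6.61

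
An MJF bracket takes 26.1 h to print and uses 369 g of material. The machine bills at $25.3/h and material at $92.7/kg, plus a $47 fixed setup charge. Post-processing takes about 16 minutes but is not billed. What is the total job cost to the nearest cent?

$741.54

Time charge = 25.3 × 26.1 = $660.33.
Feedstock cost: 92.7 × 369/1000 → $34.2063.
Total = 660.33 + 34.2063 + 47 = 741.5363 ≈ $741.54.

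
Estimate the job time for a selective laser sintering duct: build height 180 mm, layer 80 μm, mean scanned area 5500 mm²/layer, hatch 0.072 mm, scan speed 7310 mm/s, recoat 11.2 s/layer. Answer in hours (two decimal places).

13.53 hours

Number of layers: 180 / 0.08 → 2250 (rounded up).
Scan path per layer = 5500 / 0.072, so 76388.9 mm.
Laser time per layer: 76388.9 / 7310 → 10.4499 s.
Layer cycle: 10.4499 + 11.2 → 21.6499 s.
Total: 2250 × 21.6499 s = 48712.275 s → 13.53 hours.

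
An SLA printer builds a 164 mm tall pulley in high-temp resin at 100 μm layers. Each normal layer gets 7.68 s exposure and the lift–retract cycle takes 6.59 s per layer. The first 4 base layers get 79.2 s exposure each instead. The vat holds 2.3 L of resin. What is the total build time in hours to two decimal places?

6.58 hours

Layers = ⌈164/0.1⌉ = 1640.
Burn-in layers = 4 × (79.2 + 6.59) = 343.16 s.
Normal layers: 1636 × (7.68 + 6.59) → 23345.72 s.
Total = 343.16 + 23345.72 = 23688.88 s = 6.58 hours.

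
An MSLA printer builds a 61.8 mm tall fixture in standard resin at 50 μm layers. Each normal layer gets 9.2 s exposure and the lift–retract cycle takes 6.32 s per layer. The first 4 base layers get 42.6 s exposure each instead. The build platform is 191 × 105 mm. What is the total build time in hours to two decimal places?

Number of layers: 61.8 / 0.05 → 1236 (rounded up).
Burn-in layers: 4 × (42.6 + 6.32) → 195.68 s.
Remaining layers: 1232 × (9.2 + 6.32) → 19120.64 s.
Total = 195.68 + 19120.64 = 19316.32 s = 5.37 hours.

5.37 hours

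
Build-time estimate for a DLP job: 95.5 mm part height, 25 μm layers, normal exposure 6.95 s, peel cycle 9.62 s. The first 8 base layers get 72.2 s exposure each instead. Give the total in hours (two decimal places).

Layer count = ceil(95.5 / 0.025) = 3820.
Bottom layers: 8 × (72.2 + 9.62) → 654.56 s.
Normal layers: 3812 × (6.95 + 9.62) → 63164.84 s.
Total = 654.56 + 63164.84 = 63819.4 s = 17.73 hours.

17.73 hours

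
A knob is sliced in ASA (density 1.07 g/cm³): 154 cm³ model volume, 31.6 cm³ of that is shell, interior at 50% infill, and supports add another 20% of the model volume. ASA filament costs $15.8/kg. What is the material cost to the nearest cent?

Volume inside the shell = 154 − 31.6 = 122.4 cm³.
Infill deposited: 0.50 × 122.4 → 61.2 cm³.
Support: 0.20 × 154 → 30.8 cm³.
Total printed volume: 31.6 + 61.2 + 30.8 → 123.6 cm³.
Mass = 123.6 × 1.07, so 132.252 g.
At $15.8/kg: 132.252/1000 × 15.8 = $2.09.

$2.09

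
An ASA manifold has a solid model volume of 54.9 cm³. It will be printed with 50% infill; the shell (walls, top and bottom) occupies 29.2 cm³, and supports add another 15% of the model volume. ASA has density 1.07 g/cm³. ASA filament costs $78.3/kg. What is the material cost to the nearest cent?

$4.21

Volume inside the shell = 54.9 − 29.2 = 25.7 cm³.
Infill volume = 0.50 × 25.7, so 12.85 cm³.
Support = 0.15 × 54.9 = 8.235 cm³.
Total extruded: 29.2 + 12.85 + 8.235 → 50.285 cm³.
Mass = 50.285 × 1.07, so 53.80495 g.
At $78.3/kg: 53.80495/1000 × 78.3 = $4.21.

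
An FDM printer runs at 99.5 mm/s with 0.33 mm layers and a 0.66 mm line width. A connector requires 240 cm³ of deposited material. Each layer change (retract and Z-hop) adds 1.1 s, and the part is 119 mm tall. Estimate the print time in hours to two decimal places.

Extrusion cross-section = 0.33 × 0.66, so 0.2178 mm².
Total extruded path = 240000/0.2178 = 1101928.4 mm.
Extrusion time = 1101928.4 / 99.5 = 11074.7 s.
Layer count = ceil(119 / 0.33) = 361.
Layer-change overhead: 361 × 1.1 → 397.1 s.
Altogether 11074.7 + 397.1 = 11471.8 s, i.e. 3.19 hours.

3.19 hours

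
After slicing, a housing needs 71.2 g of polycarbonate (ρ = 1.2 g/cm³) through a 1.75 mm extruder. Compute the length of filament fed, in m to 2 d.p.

Volume = 71.2 g / 1.2 g·cm⁻³ = 59.3333 cm³ = 59333.3 mm³.
Filament cross-section = π × (1.75/2)² = 2.4053 mm².
L = V/A = 59333.3/2.4053 = 24667.73 mm → 24.67 m.

24.67 m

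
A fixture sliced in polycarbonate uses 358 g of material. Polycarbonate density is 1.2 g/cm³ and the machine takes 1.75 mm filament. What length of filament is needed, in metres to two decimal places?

Volume = 358 g / 1.2 g·cm⁻³ = 298.3333 cm³ = 298333.3 mm³.
Cross-section of 1.75 mm filament: π·(1.75/2)² = 2.4053 mm².
Length = 298333.3 / 2.4053 = 124031.64 mm = 124.03 m.

124.03 m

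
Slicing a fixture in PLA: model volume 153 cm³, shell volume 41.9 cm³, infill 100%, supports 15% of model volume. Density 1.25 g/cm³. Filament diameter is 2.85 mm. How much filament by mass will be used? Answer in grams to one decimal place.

219.9 g

Interior volume = 153 − 41.9, so 111.1 cm³.
Infill volume: 1.00 × 111.1 → 111.1 cm³.
Support = 0.15 × 153, so 22.95 cm³.
Deposited volume = 41.9 + 111.1 + 22.95, so 175.95 cm³.
Mass = 175.95 × 1.25, so 219.9375 g.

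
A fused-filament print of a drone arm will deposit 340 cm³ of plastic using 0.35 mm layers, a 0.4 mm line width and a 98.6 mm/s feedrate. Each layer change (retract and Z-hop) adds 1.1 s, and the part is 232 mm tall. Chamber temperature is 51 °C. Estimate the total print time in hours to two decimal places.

Extrusion cross-section = 0.35 × 0.4, so 0.14 mm².
Toolpath length = 340 cm³ / 0.14 mm² = 340000 / 0.14 = 2428571.4 mm.
Time extruding = 2428571.4 / 98.6, so 24630.5 s.
Layers = ⌈232/0.35⌉ = 663.
Z-hop total = 663 × 1.1 = 729.3 s.
Altogether 24630.5 + 729.3 = 25359.8 s, i.e. 7.04 hours.

7.04 hours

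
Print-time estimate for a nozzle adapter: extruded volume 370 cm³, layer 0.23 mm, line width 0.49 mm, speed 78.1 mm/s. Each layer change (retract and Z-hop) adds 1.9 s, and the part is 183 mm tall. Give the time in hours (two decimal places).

12.10 hours

Bead cross-section = 0.23 × 0.49, so 0.1127 mm².
Path length: 370000 mm³ / 0.1127 mm² → 3283052.4 mm.
Time extruding = 3283052.4 / 78.1, so 42036.5 s.
Number of layers: 183 / 0.23 → 796 (rounded up).
Layer-change overhead = 796 × 1.9, so 1512.4 s.
Altogether 42036.5 + 1512.4 = 43548.9 s, i.e. 12.10 hours.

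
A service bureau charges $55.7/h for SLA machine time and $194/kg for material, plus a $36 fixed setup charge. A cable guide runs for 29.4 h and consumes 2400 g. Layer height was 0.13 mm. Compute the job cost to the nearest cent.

$2139.18

Machine-time cost: 55.7 × 29.4 → $1637.58.
Material charge: 194 × 2400/1000 → $465.60.
Total = 1637.58 + 465.60 + 36 = $2139.18.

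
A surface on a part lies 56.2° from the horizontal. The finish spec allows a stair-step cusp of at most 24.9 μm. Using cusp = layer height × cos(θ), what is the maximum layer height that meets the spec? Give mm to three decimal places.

0.045 mm

t = h_c / cos θ = 0.0249 / 0.5563 = 0.045 mm.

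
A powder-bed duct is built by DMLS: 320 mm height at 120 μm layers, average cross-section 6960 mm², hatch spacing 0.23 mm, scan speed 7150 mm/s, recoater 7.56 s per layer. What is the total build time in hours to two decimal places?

Layers = ⌈320/0.12⌉ = 2667.
Hatch length per layer: 6960 / 0.23 → 30260.9 mm.
Scan time per layer: 30260.9 / 7150 → 4.2323 s.
Layer cycle = 4.2323 + 7.56 = 11.7923 s.
2667 layers × 11.7923 s/layer = 31450.0641 s, i.e. 8.74 hours.

8.74 hours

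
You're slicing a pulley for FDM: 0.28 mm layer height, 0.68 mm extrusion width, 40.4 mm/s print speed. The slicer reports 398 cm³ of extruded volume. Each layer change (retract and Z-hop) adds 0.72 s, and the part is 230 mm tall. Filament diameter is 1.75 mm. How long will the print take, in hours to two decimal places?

Line area: 0.28 × 0.68 → 0.1904 mm².
Path length: 398000 mm³ / 0.1904 mm² → 2090336.1 mm.
Print-move time = 2090336.1 / 40.4 = 51741 s.
Layers = ⌈230/0.28⌉ = 822.
Z-hop total = 822 × 0.72 = 591.84 s.
Total = 51741 + 591.84 = 52332.84 s = 14.54 hours.

14.54 hours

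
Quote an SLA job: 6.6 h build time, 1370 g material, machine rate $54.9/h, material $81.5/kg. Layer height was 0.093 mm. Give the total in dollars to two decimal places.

$474.00

Time charge = 54.9 × 6.6, so $362.34.
Feedstock cost = 81.5 × 1370/1000 = $111.655.
Job cost: 362.34 + 111.655 = 473.995 ≈ $474.00.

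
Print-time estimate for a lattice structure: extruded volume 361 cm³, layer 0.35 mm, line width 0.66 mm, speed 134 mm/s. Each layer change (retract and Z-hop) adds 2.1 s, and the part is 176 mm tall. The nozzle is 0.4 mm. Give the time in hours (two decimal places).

3.53 hours

Line area = 0.35 × 0.66 = 0.231 mm².
Total extruded path = 361000/0.231 = 1562770.6 mm.
Time extruding = 1562770.6 / 134, so 11662.5 s.
Layers = ⌈176/0.35⌉ = 503.
Non-print overhead: 503 × 2.1 → 1056.3 s.
Total = 11662.5 + 1056.3 = 12718.8 s = 3.53 hours.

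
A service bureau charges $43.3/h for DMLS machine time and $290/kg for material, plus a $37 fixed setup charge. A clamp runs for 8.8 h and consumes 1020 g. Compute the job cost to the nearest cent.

Time charge = 43.3 × 8.8, so $381.04.
Feedstock cost = 290 × 1020/1000 = $295.80.
Adding setup: 381.04 + 295.80 + 37 → $713.84.

$713.84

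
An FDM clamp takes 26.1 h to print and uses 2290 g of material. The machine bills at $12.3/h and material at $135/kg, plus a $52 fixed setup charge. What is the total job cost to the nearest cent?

$682.18

Time charge = 12.3 × 26.1 = $321.03.
Feedstock cost: 135 × 2290/1000 → $309.15.
Adding setup: 321.03 + 309.15 + 52 → $682.18.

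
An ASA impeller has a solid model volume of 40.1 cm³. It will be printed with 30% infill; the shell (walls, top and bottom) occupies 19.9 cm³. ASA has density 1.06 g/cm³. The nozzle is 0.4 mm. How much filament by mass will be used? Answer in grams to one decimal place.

27.5 g

Interior volume = 40.1 − 19.9, so 20.2 cm³.
Infill volume = 0.30 × 20.2 = 6.06 cm³.
Total extruded: 19.9 + 6.06 → 25.96 cm³.
Mass = 25.96 × 1.06, so 27.5176 g.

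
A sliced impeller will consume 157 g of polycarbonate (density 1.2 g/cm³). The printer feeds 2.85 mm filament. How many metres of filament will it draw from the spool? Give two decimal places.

20.51 m

Volume = 157 g / 1.2 g·cm⁻³ = 130.8333 cm³ = 130833.3 mm³.
Filament cross-section = π × (2.85/2)² = 6.3794 mm².
Length = 130833.3 / 6.3794 = 20508.72 mm = 20.51 m.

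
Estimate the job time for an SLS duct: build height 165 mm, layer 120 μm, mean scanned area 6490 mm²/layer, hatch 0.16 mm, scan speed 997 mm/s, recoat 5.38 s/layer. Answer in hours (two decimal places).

17.59 hours

Number of layers: 165 / 0.12 → 1375 (rounded up).
Scan path per layer = 6490 / 0.16 = 40562.5 mm.
Per-layer scan time = 40562.5 / 997 = 40.6846 s.
Layer cycle = 40.6846 + 5.38, so 46.0646 s.
Total: 1375 × 46.0646 s = 63338.825 s → 17.59 hours.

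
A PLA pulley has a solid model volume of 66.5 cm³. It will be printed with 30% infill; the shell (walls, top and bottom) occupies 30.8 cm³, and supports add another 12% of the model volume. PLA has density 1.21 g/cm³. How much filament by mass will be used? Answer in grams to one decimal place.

59.9 g

Interior volume: 66.5 − 30.8 → 35.7 cm³.
Infill deposited = 0.30 × 35.7, so 10.71 cm³.
Support: 0.12 × 66.5 → 7.98 cm³.
Total extruded = 30.8 + 10.71 + 7.98 = 49.49 cm³.
Mass: 49.49 × 1.21 → 59.8829 g.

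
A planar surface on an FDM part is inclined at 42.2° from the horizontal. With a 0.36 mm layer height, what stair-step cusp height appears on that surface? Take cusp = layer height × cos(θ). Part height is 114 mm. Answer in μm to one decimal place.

cos(42.2°) = 0.7408, so cusp = 0.36 × 0.7408 = 0.266688 mm → 266.7 μm.

266.7 μm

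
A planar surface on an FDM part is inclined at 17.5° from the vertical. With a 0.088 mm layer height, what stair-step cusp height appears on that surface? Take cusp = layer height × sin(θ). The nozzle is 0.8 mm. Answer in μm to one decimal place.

h_c = t·sin θ = 0.088 × 0.3007 = 0.026462 mm (26.5 μm).

26.5 μm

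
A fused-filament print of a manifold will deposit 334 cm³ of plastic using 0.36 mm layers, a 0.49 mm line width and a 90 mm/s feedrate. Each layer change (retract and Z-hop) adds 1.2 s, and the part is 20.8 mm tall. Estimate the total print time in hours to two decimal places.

5.86 hours

Extrusion cross-section = 0.36 × 0.49 = 0.1764 mm².
Path length: 334000 mm³ / 0.1764 mm² → 1893424 mm.
Time extruding: 1893424 / 90 → 21038 s.
Layer count = ceil(20.8 / 0.36) = 58.
Layer-change overhead = 58 × 1.2, so 69.6 s.
Total = 21038 + 69.6 = 21107.6 s = 5.86 hours.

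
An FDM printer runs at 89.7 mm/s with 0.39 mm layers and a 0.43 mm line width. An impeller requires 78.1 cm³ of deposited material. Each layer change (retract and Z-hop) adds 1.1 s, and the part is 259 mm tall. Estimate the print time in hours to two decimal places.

1.65 hours

Extrusion cross-section: 0.39 × 0.43 → 0.1677 mm².
Toolpath length = 78.1 cm³ / 0.1677 mm² = 78100 / 0.1677 = 465712.6 mm.
Time extruding: 465712.6 / 89.7 → 5191.9 s.
Layers = ⌈259/0.39⌉ = 665.
Non-print overhead: 665 × 1.1 → 731.5 s.
Altogether 5191.9 + 731.5 = 5923.4 s, i.e. 1.65 hours.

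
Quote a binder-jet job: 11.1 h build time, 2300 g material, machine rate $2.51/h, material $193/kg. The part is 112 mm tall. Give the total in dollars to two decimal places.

Time charge: 2.51 × 11.1 → $27.861.
Material cost = 193 × 2300/1000 = $443.90.
Total = 27.861 + 443.90 = 471.761 ≈ $471.76.

$471.76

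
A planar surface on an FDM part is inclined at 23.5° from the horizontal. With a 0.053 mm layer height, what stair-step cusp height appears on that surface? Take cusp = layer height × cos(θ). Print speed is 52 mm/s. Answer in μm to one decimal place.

h_c = t·cos θ = 0.053 × 0.9171 = 0.048606 mm (48.6 μm).

48.6 μm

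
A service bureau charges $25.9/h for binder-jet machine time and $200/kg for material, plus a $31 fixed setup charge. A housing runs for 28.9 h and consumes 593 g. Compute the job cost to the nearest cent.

$898.11

Machine cost: 25.9 × 28.9 → $748.51.
Material charge: 200 × 593/1000 → $118.60.
Adding setup: 748.51 + 118.60 + 31 → $898.11.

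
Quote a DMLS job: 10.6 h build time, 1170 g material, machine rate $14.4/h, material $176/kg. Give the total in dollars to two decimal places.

Time charge: 14.4 × 10.6 → $152.64.
Material cost = 176 × 1170/1000, so $205.92.
Job cost: 152.64 + 205.92 = $358.56.

$358.56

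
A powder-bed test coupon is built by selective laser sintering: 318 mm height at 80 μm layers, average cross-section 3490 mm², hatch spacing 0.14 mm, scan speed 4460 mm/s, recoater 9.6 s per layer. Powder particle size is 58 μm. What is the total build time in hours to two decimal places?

16.77 hours

Layers = ⌈318/0.08⌉ = 3975.
Hatch length per layer = 3490 / 0.14 = 24928.6 mm.
Per-layer scan time = 24928.6 / 4460 = 5.5894 s.
Per-layer time = 5.5894 + 9.6, so 15.1894 s.
3975 layers × 15.1894 s/layer = 60377.865 s, i.e. 16.77 hours.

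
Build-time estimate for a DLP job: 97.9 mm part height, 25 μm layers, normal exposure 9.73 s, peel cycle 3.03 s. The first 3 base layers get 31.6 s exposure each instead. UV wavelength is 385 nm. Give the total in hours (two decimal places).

Layers = ⌈97.9/0.025⌉ = 3916.
Burn-in layers = 3 × (31.6 + 3.03) = 103.89 s.
Remaining layers = 3913 × (9.73 + 3.03) = 49929.88 s.
Total = 103.89 + 49929.88 = 50033.77 s = 13.90 hours.

13.90 hours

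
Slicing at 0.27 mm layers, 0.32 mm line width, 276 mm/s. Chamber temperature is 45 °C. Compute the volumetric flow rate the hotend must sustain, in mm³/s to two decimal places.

23.85

Extrusion cross-section: 0.27 × 0.32 → 0.0864 mm².
Volumetric flow = 276 × 0.0864 = 23.85 mm³/s.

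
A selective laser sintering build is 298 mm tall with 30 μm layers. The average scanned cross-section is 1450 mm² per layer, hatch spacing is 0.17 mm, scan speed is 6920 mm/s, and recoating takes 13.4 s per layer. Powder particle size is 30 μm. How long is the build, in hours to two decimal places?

Number of layers: 298 / 0.03 → 9934 (rounded up).
Scan path per layer = 1450 / 0.17 = 8529.4 mm.
Scan time per layer: 8529.4 / 6920 → 1.2326 s.
Time per layer = 1.2326 + 13.4 = 14.6326 s.
9934 layers × 14.6326 s/layer = 145360.2484 s, i.e. 40.38 hours.

40.38 hours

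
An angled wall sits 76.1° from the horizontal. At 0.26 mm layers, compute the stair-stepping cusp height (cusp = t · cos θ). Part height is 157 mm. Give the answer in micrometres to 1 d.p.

h_c = t·cos θ = 0.26 × 0.2402 = 0.062452 mm (62.5 μm).

62.5 μm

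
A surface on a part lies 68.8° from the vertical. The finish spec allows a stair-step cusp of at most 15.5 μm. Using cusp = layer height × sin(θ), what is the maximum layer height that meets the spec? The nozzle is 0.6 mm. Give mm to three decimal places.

sin(68.8°) = 0.9323; t_max = 0.0155/0.9323 = 0.017 mm.

0.017 mm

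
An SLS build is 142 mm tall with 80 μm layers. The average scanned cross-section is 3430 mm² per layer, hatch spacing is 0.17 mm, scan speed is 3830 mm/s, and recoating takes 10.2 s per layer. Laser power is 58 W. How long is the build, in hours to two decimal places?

Layers = ⌈142/0.08⌉ = 1775.
Per-layer scan distance = 3430 / 0.17 = 20176.5 mm.
Per-layer scan time: 20176.5 / 3830 → 5.268 s.
Per-layer time = 5.268 + 10.2 = 15.468 s.
Build time = 1775 × 15.468 = 27455.7 s = 7.63 hours.

7.63 hours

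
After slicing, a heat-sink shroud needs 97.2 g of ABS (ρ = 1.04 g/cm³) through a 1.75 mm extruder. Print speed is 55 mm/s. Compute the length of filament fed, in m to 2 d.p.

Extruded volume: 97.2/1.04 = 93.4615 cm³ (93461.5 mm³).
Cross-section of 1.75 mm filament: π·(1.75/2)² = 2.4053 mm².
Length = 93461.5 / 2.4053 = 38856.48 mm = 38.86 m.

38.86 m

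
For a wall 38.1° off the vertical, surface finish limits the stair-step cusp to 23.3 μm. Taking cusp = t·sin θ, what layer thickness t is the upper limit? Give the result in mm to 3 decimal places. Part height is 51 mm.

sin(38.1°) = 0.6170; t_max = 0.0233/0.6170 = 0.038 mm.

0.038 mm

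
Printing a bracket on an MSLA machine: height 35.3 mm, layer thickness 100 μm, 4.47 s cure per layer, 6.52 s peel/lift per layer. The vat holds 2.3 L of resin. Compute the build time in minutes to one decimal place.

Layers = ⌈35.3/0.1⌉ = 353.
Each layer takes = 4.47 + 6.52 = 10.99 s.
Total = 353 × 10.99 = 3879.47 s = 64.7 minutes.

64.7 minutes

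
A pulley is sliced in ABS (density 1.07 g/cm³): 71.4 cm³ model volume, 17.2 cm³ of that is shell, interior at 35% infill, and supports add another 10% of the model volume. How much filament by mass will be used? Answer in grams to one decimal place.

Interior volume = 71.4 − 17.2, so 54.2 cm³.
Infill deposited = 0.35 × 54.2, so 18.97 cm³.
Support = 0.10 × 71.4 = 7.14 cm³.
Deposited volume: 17.2 + 18.97 + 7.14 → 43.31 cm³.
Mass = 43.31 × 1.07, so 46.3417 g.

46.3 g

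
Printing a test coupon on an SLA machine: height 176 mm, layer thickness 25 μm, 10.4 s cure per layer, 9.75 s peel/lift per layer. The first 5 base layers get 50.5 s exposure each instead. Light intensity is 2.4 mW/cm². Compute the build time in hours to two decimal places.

39.46 hours

Layers = ⌈176/0.025⌉ = 7040.
Bottom layers: 5 × (50.5 + 9.75) → 301.25 s.
Regular layers = 7035 × (10.4 + 9.75), so 141755.25 s.
Sum: 301.25 + 141755.25 = 142056.5 s → 39.46 hours.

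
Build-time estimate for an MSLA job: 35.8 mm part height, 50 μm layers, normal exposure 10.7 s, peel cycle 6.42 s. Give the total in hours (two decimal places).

Layer count = ceil(35.8 / 0.05) = 716.
Per-layer time: 10.7 + 6.42 → 17.12 s.
Build time: 716 × 17.12 s = 12257.92 s, i.e. 3.40 hours.

3.40 hours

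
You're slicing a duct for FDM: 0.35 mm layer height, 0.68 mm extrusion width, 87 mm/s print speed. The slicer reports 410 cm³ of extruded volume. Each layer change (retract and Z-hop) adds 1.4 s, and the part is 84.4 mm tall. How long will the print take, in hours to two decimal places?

Extrusion cross-section = 0.35 × 0.68, so 0.238 mm².
Path length: 410000 mm³ / 0.238 mm² → 1722689.1 mm.
Time extruding = 1722689.1 / 87, so 19801 s.
Number of layers: 84.4 / 0.35 → 242 (rounded up).
Z-hop total = 242 × 1.4 = 338.8 s.
Total = 19801 + 338.8 = 20139.8 s = 5.59 hours.

5.59 hours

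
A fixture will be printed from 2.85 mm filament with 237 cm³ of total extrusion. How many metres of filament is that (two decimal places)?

A = π r² = π × 1.425² = 6.3794 mm².
Length = 237 cm³ / 6.3794 mm² = 237000 / 6.3794 = 37150.83 mm = 37.15 m.

37.15 m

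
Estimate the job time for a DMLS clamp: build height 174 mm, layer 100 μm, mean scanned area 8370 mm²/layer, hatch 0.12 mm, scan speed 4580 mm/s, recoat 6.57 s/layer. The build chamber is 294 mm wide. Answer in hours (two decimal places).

10.54 hours

Layers = ⌈174/0.1⌉ = 1740.
Hatch length per layer = 8370 / 0.12, so 69750 mm.
Laser time per layer = 69750 / 4580, so 15.2293 s.
Per-layer time = 15.2293 + 6.57 = 21.7993 s.
1740 layers × 21.7993 s/layer = 37930.782 s, i.e. 10.54 hours.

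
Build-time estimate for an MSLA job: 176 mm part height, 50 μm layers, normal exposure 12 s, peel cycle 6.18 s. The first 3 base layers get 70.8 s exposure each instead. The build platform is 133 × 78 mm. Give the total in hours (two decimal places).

17.83 hours

Layers = ⌈176/0.05⌉ = 3520.
Burn-in layers: 3 × (70.8 + 6.18) → 230.94 s.
Regular layers: 3517 × (12 + 6.18) → 63939.06 s.
Total = 230.94 + 63939.06 = 64170 s = 17.83 hours.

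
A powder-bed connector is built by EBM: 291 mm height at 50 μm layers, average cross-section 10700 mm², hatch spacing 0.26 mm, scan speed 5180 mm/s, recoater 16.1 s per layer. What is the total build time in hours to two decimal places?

38.87 hours

Number of layers: 291 / 0.05 → 5820 (rounded up).
Per-layer scan distance: 10700 / 0.26 → 41153.8 mm.
Per-layer scan time: 41153.8 / 5180 → 7.9447 s.
Layer cycle: 7.9447 + 16.1 → 24.0447 s.
5820 layers × 24.0447 s/layer = 139940.154 s, i.e. 38.87 hours.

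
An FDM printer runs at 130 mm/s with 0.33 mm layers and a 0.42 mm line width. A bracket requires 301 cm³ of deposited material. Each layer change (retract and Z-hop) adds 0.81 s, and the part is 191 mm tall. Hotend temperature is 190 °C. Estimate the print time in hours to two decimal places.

Bead cross-section: 0.33 × 0.42 → 0.1386 mm².
Toolpath length = 301 cm³ / 0.1386 mm² = 301000 / 0.1386 = 2171717.2 mm.
Time extruding: 2171717.2 / 130 → 16705.5 s.
Layers = ⌈191/0.33⌉ = 579.
Layer-change overhead: 579 × 0.81 → 468.99 s.
Total = 16705.5 + 468.99 = 17174.49 s = 4.77 hours.

4.77 hours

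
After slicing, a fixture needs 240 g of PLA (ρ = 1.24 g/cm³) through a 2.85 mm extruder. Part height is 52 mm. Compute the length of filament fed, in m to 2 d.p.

30.34 m

Volume = 240 g / 1.24 g·cm⁻³ = 193.5484 cm³ = 193548.4 mm³.
Filament cross-section = π × (2.85/2)² = 6.3794 mm².
L = V/A = 193548.4/6.3794 = 30339.59 mm → 30.34 m.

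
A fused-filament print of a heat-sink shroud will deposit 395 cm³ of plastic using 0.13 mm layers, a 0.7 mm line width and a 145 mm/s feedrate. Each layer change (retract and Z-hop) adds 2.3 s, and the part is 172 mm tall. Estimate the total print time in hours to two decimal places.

9.16 hours

Extrusion cross-section: 0.13 × 0.7 → 0.091 mm².
Toolpath length = 395 cm³ / 0.091 mm² = 395000 / 0.091 = 4340659.3 mm.
Extrusion time: 4340659.3 / 145 → 29935.6 s.
Number of layers: 172 / 0.13 → 1324 (rounded up).
Z-hop total = 1324 × 2.3, so 3045.2 s.
Total = 29935.6 + 3045.2 = 32980.8 s = 9.16 hours.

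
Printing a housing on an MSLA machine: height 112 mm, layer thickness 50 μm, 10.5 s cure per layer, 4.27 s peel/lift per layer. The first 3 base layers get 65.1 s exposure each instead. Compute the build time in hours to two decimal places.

9.24 hours

Layer count = ceil(112 / 0.05) = 2240.
Base layers = 3 × (65.1 + 4.27), so 208.11 s.
Normal layers = 2237 × (10.5 + 4.27), so 33040.49 s.
Sum: 208.11 + 33040.49 = 33248.6 s → 9.24 hours.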